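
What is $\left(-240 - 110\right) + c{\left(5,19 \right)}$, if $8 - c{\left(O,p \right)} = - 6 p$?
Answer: $-228$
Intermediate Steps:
$c{\left(O,p \right)} = 8 + 6 p$ ($c{\left(O,p \right)} = 8 - - 6 p = 8 + 6 p$)
$\left(-240 - 110\right) + c{\left(5,19 \right)} = \left(-240 - 110\right) + \left(8 + 6 \cdot 19\right) = -350 + \left(8 + 114\right) = -350 + 122 = -228$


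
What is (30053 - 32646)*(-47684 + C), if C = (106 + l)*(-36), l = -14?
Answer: 132232628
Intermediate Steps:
C = -3312 (C = (106 - 14)*(-36) = 92*(-36) = -3312)
(30053 - 32646)*(-47684 + C) = (30053 - 32646)*(-47684 - 3312) = -2593*(-50996) = 132232628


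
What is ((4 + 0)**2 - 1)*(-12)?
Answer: -180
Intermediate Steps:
((4 + 0)**2 - 1)*(-12) = (4**2 - 1)*(-12) = (16 - 1)*(-12) = 15*(-12) = -180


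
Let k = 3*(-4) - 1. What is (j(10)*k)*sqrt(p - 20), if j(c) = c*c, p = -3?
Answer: -1300*I*sqrt(23) ≈ -6234.6*I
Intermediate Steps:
j(c) = c**2
k = -13 (k = -12 - 1 = -13)
(j(10)*k)*sqrt(p - 20) = (10**2*(-13))*sqrt(-3 - 20) = (100*(-13))*sqrt(-23) = -1300*I*sqrt(23)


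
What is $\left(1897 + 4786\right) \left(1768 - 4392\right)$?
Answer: $-17536192$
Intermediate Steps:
$\left(1897 + 4786\right) \left(1768 - 4392\right) = 6683 \left(-2624\right) = -17536192$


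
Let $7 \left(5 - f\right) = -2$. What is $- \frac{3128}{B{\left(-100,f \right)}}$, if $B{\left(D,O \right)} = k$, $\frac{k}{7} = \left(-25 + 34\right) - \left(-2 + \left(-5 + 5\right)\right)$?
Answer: $- \frac{3128}{77} \approx -40.623$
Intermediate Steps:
$f = \frac{37}{7}$ ($f = 5 - - \frac{2}{7} = 5 + \frac{2}{7} = \frac{37}{7} \approx 5.2857$)
$k = 77$ ($k = 7 \left(\left(-25 + 34\right) - \left(-2 + \left(-5 + 5\right)\right)\right) = 7 \left(9 - \left(-2 + 0\right)\right) = 7 \left(9 - -2\right) = 7 \left(9 + 2\right) = 7 \cdot 11 = 77$)
$B{\left(D,O \right)} = 77$
$- \frac{3128}{B{\left(-100,f \right)}} = - \frac{3128}{77}$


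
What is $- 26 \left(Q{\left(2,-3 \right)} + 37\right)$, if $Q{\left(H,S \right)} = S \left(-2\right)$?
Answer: $-1118$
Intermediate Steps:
$Q{\left(H,S \right)} = - 2 S$
$- 26 \left(Q{\left(2,-3 \right)} + 37\right) = - 26 \left(\left(-2\right) \left(-3\right) + 37\right) = - 26 \left(6 + 37\right) = \left(-26\right) 43 = -1118$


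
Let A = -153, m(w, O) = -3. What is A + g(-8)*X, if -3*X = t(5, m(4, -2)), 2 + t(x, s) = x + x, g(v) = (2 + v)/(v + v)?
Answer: -154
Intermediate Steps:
g(v) = (2 + v)/(2*v) (g(v) = (2 + v)/((2*v)) = (2 + v)*(1/(2*v)) = (2 + v)/(2*v))
t(x, s) = -2 + 2*x (t(x, s) = -2 + (x + x) = -2 + 2*x)
X = -8/3 (X = -(-2 + 2*5)/3 = -(-2 + 10)/3 = -⅓*8 = -8/3 ≈ -2.6667)
A + g(-8)*X = -153 + ((½)*(2 - 8)/(-8))*(-8/3) = -153 + ((½)*(-⅛)*(-6))*(-8/3) = -153 + (3/8)*(-8/3) = -153 - 1 = -154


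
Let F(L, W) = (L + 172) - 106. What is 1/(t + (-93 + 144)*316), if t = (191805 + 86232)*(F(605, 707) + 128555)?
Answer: 1/35929625478 ≈ 2.7832e-11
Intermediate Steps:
F(L, W) = 66 + L (F(L, W) = (172 + L) - 106 = 66 + L)
t = 35929609362 (t = (191805 + 86232)*((66 + 605) + 128555) = 278037*(671 + 128555) = 278037*129226 = 35929609362)
1/(t + (-93 + 144)*316) = 1/(35929609362 + (-93 + 144)*316) = 1/(35929609362 + 51*316) = 1/(35929609362 + 16116) = 1/35929625478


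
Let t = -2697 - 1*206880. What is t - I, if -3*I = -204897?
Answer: -277876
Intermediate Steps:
t = -209577 (t = -2697 - 206880 = -209577)
I = 68299 (I = -⅓*(-204897) = 68299)
t - I = -209577 - 1*68299 = -209577 - 68299 = -277876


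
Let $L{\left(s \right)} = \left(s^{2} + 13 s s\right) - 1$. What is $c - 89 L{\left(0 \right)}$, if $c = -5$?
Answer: $84$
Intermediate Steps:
$L{\left(s \right)} = -1 + 14 s^{2}$ ($L{\left(s \right)} = \left(s^{2} + 13 s^{2}\right) - 1 = 14 s^{2} - 1 = -1 + 14 s^{2}$)
$c - 89 L{\left(0 \right)} = -5 - 89 \left(-1 + 14 \cdot 0^{2}\right) = -5 - 89 \left(-1 + 14 \cdot 0\right) = -5 - 89 \left(-1 + 0\right) = -5 - -89 = -5 + 89 = 84$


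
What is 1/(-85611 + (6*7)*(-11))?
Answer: -1/86073 ≈ -1.1618e-5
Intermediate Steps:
1/(-85611 + (6*7)*(-11)) = 1/(-85611 + 42*(-11)) = 1/(-85611 - 462) = 1/(-86073) = -1/86073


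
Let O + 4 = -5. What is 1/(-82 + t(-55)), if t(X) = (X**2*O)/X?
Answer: 1/413 ≈ 0.0024213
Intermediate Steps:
O = -9 (O = -4 - 5 = -9)
t(X) = -9*X (t(X) = (X**2*(-9))/X = (-9*X**2)/X = -9*X)
1/(-82 + t(-55)) = 1/(-82 - 9*(-55)) = 1/(-82 + 495) = 1/413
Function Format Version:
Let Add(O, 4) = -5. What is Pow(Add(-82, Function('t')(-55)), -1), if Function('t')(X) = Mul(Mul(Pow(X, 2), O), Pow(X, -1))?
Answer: Rational(1, 413) ≈ 0.0024213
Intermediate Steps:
O = -9 (O = Add(-4, -5) = -9)
Function('t')(X) = Mul(-9, X) (Function('t')(X) = Mul(Mul(Pow(X, 2), -9), Pow(X, -1)) = Mul(Mul(-9, Pow(X, 2)), Pow(X, -1)) = Mul(-9, X))
Pow(Add(-82, Function('t')(-55)), -1) = Pow(Add(-82, Mul(-9, -55)), -1) = Pow(Add(-82, 495), -1) = Pow(413, -1) = Rational(1, 413)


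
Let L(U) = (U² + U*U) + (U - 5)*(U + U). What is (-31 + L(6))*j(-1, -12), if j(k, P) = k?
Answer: -53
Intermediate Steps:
L(U) = 2*U² + 2*U*(-5 + U) (L(U) = (U² + U²) + (-5 + U)*(2*U) = 2*U² + 2*U*(-5 + U))
(-31 + L(6))*j(-1, -12) = (-31 + 2*6*(-5 + 2*6))*(-1) = (-31 + 2*6*(-5 + 12))*(-1) = (-31 + 2*6*7)*(-1) = (-31 + 84)*(-1) = 53*(-1) = -53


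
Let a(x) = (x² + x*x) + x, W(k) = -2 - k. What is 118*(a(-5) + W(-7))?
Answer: 5900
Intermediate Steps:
a(x) = x + 2*x² (a(x) = (x² + x²) + x = 2*x² + x = x + 2*x²)
118*(a(-5) + W(-7)) = 118*(-5*(1 + 2*(-5)) + (-2 - 1*(-7))) = 118*(-5*(1 - 10) + (-2 + 7)) = 118*(-5*(-9) + 5) = 118*(45 + 5) = 118*50 = 5900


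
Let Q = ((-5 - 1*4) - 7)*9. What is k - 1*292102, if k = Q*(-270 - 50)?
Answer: -246022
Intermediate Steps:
Q = -144 (Q = ((-5 - 4) - 7)*9 = (-9 - 7)*9 = -16*9 = -144)
k = 46080 (k = -144*(-270 - 50) = -144*(-320) = 46080)
k - 1*292102 = 46080 - 1*292102 = 46080 - 292102 = -246022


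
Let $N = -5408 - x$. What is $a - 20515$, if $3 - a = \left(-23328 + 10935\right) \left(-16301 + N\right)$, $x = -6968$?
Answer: $-182705725$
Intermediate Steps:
$N = 1560$ ($N = -5408 - -6968 = -5408 + 6968 = 1560$)
$a = -182685210$ ($a = 3 - \left(-23328 + 10935\right) \left(-16301 + 1560\right) = 3 - \left(-12393\right) \left(-14741\right) = 3 - 182685213 = -182685210$)
$a - 20515 = -182685210 - 20515 = -182705725$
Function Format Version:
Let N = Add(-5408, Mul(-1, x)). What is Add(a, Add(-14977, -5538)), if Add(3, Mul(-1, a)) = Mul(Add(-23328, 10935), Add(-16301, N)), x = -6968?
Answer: -182705725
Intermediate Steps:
N = 1560 (N = Add(-5408, Mul(-1, -6968)) = Add(-5408, 6968) = 1560)
a = -182685210 (a = Add(3, Mul(-1, Mul(Add(-23328, 10935), Add(-16301, 1560)))) = Add(3, Mul(-1, Mul(-12393, -14741))) = Add(3, Mul(-1, 182685213)) = Add(3, -182685213) = -182685210)
Add(a, Add(-14977, -5538)) = Add(-182685210, Add(-14977, -5538)) = Add(-182685210, -20515) = -182705725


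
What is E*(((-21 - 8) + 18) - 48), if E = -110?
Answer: 6490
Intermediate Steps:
E*(((-21 - 8) + 18) - 48) = -110*(((-21 - 8) + 18) - 48) = -110*((-29 + 18) - 48) = -110*(-11 - 48) = -110*(-59) = 6490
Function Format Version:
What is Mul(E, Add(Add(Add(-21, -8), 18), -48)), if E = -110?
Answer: 6490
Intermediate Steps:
Mul(E, Add(Add(Add(-21, -8), 18), -48)) = Mul(-110, Add(Add(Add(-21, -8), 18), -48)) = Mul(-110, Add(Add(-29, 18), -48)) = Mul(-110, Add(-11, -48)) = Mul(-110, -59) = 6490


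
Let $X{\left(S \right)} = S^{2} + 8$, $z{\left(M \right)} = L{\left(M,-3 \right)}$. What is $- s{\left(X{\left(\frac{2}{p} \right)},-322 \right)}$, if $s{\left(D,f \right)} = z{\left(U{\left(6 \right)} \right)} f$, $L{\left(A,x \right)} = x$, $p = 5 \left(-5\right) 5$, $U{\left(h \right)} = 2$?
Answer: $-966$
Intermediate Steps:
$p = -125$ ($p = \left(-25\right) 5 = -125$)
$z{\left(M \right)} = -3$
$X{\left(S \right)} = 8 + S^{2}$
$s{\left(D,f \right)} = - 3 f$
$- s{\left(X{\left(\frac{2}{p} \right)},-322 \right)} = - \left(-3\right) \left(-322\right) = \left(-1\right) 966 = -966$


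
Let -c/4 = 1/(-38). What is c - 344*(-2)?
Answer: 13074/19 ≈ 688.11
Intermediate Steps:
c = 2/19 (c = -4/(-38) = -4*(-1)/38 = -4*(-1/38) = 2/19 ≈ 0.10526)
c - 344*(-2) = 2/19 - 344*(-2) = 2/19 - 86*(-8) = 2/19 + 688 = 13074/19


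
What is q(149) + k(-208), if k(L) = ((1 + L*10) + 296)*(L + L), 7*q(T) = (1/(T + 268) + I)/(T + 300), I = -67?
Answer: 972131682430/1310631 ≈ 7.4173e+5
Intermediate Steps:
q(T) = (-67 + 1/(268 + T))/(7*(300 + T)) (q(T) = ((1/(T + 268) - 67)/(T + 300))/7 = ((1/(268 + T) - 67)/(300 + T))/7 = ((-67 + 1/(268 + T))/(300 + T))/7 = (-67 + 1/(268 + T))/(7*(300 + T)))
k(L) = 2*L*(297 + 10*L) (k(L) = ((1 + 10*L) + 296)*(2*L) = (297 + 10*L)*(2*L) = 2*L*(297 + 10*L))
q(149) + k(-208) = (-17955 - 67*149)/(7*(80400 + 149² + 568*149)) + 2*(-208)*(297 + 10*(-208)) = (-17955 - 9983)/(7*(80400 + 22201 + 84632)) + 2*(-208)*(297 - 2080) = (⅐)*(-27938)/187233 + 2*(-208)*(-1783) = (⅐)*(1/187233)*(-27938) + 741728 = -27938/1310631 + 741728 = 972131682430/1310631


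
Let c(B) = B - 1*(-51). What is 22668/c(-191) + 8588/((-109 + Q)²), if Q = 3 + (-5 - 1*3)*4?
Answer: -26905442/166635 ≈ -161.46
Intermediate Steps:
Q = -29 (Q = 3 + (-5 - 3)*4 = 3 - 8*4 = 3 - 32 = -29)
c(B) = 51 + B (c(B) = B + 51 = 51 + B)
22668/c(-191) + 8588/((-109 + Q)²) = 22668/(51 - 191) + 8588/((-109 - 29)²) = 22668/(-140) + 8588/((-138)²) = 22668*(-1/140) + 8588/19044 = -5667/35 + 8588*(1/19044) = -5667/35 + 2147/4761 = -26905442/166635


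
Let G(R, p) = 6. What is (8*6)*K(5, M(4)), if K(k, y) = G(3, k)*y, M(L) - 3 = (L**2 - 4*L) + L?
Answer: 2016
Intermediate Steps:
M(L) = 3 + L**2 - 3*L (M(L) = 3 + ((L**2 - 4*L) + L) = 3 + (L**2 - 3*L) = 3 + L**2 - 3*L)
K(k, y) = 6*y
(8*6)*K(5, M(4)) = (8*6)*(6*(3 + 4**2 - 3*4)) = 48*(6*(3 + 16 - 12)) = 48*(6*7) = 48*42 = 2016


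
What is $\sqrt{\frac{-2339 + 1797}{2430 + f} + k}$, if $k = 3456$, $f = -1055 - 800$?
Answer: $\frac{\sqrt{45693134}}{115} \approx 58.78$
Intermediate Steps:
$f = -1855$
$\sqrt{\frac{-2339 + 1797}{2430 + f} + k} = \sqrt{\frac{-2339 + 1797}{2430 - 1855} + 3456} = \sqrt{- \frac{542}{575} + 3456} = \sqrt{\frac{1986658}{575}} = \frac{\sqrt{45693134}}{115}$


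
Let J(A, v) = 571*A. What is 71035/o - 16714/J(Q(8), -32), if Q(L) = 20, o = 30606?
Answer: 37458877/43690065 ≈ 0.85738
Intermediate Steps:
71035/o - 16714/J(Q(8), -32) = 71035/30606 - 16714/(571*20) = 71035*(1/30606) - 16714/11420 = 71035/30606 - 16714*1/11420 = 71035/30606 - 8357/5710 = 37458877/43690065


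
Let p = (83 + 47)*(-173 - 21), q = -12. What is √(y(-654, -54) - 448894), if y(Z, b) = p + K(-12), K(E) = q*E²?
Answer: I*√475842 ≈ 689.81*I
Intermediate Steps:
p = -25220 (p = 130*(-194) = -25220)
K(E) = -12*E²
y(Z, b) = -26948 (y(Z, b) = -25220 - 12*(-12)² = -25220 - 12*144 = -25220 - 1728 = -26948)
√(y(-654, -54) - 448894) = √(-26948 - 448894) = √(-475842) = I*√475842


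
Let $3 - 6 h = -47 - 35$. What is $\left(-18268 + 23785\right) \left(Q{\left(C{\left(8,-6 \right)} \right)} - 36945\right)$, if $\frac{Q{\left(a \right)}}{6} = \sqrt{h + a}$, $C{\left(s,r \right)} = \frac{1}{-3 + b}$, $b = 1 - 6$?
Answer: $-203825565 + \frac{5517 \sqrt{2022}}{2} \approx -2.037 \cdot 10^{8}$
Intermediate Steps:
$b = -5$
$h = \frac{85}{6}$ ($h = \frac{1}{2} - \frac{-47 - 35}{6} = \frac{1}{2} - - \frac{41}{3} = \frac{1}{2} + \frac{41}{3} = \frac{85}{6} \approx 14.167$)
$C{\left(s,r \right)} = - \frac{1}{8}$ ($C{\left(s,r \right)} = \frac{1}{-3 - 5} = \frac{1}{-8} = - \frac{1}{8}$)
$Q{\left(a \right)} = 6 \sqrt{\frac{85}{6} + a}$
$\left(-18268 + 23785\right) \left(Q{\left(C{\left(8,-6 \right)} \right)} - 36945\right) = \left(-18268 + 23785\right) \left(\sqrt{510 + 36 \left(- \frac{1}{8}\right)} - 36945\right) = 5517 \left(\sqrt{510 - \frac{9}{2}} - 36945\right) = 5517 \left(\sqrt{\frac{1011}{2}} - 36945\right) = 5517 \left(\frac{\sqrt{2022}}{2} - 36945\right) = 5517 \left(-36945 + \frac{\sqrt{2022}}{2}\right) = -203825565 + \frac{5517 \sqrt{2022}}{2}$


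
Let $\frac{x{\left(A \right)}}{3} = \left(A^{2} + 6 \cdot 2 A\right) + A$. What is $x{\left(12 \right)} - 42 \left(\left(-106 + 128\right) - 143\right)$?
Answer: $5982$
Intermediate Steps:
$x{\left(A \right)} = 3 A^{2} + 39 A$ ($x{\left(A \right)} = 3 \left(\left(A^{2} + 6 \cdot 2 A\right) + A\right) = 3 \left(\left(A^{2} + 12 A\right) + A\right) = 3 \left(A^{2} + 13 A\right) = 3 A^{2} + 39 A$)
$x{\left(12 \right)} - 42 \left(\left(-106 + 128\right) - 143\right) = 3 \cdot 12 \left(13 + 12\right) - 42 \left(\left(-106 + 128\right) - 143\right) = 3 \cdot 12 \cdot 25 - 42 \left(22 - 143\right) = 900 - -5082 = 900 + 5082 = 5982$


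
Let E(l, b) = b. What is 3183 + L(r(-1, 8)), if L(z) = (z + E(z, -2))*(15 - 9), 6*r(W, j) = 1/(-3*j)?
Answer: 76103/24 ≈ 3171.0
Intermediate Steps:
r(W, j) = -1/(18*j) (r(W, j) = 1/(6*((-3*j))) = (-1/(3*j))/6 = -1/(18*j))
L(z) = -12 + 6*z (L(z) = (z - 2)*(15 - 9) = (-2 + z)*6 = -12 + 6*z)
3183 + L(r(-1, 8)) = 3183 + (-12 + 6*(-1/18/8)) = 3183 + (-12 + 6*(-1/18*1/8)) = 3183 + (-12 + 6*(-1/144)) = 3183 + (-12 - 1/24) = 3183 - 289/24 = 76103/24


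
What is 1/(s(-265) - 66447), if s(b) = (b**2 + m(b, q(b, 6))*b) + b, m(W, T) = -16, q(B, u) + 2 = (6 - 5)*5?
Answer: 1/7753 ≈ 0.00012898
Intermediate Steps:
q(B, u) = 3 (q(B, u) = -2 + (6 - 5)*5 = -2 + 1*5 = -2 + 5 = 3)
s(b) = b**2 - 15*b (s(b) = (b**2 - 16*b) + b = b**2 - 15*b)
1/(s(-265) - 66447) = 1/(-265*(-15 - 265) - 66447) = 1/(-265*(-280) - 66447) = 1/(74200 - 66447) = 1/7753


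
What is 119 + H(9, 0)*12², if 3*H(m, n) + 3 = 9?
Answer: 407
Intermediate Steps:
H(m, n) = 2 (H(m, n) = -1 + (⅓)*9 = -1 + 3 = 2)
119 + H(9, 0)*12² = 119 + 2*12² = 119 + 2*144 = 119 + 288 = 407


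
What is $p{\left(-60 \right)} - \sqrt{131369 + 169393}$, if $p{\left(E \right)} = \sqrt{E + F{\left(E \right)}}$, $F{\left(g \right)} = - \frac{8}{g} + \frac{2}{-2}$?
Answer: $- 21 \sqrt{682} + \frac{i \sqrt{13695}}{15} \approx -548.42 + 7.8017 i$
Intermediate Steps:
$F{\left(g \right)} = -1 - \frac{8}{g}$ ($F{\left(g \right)} = - \frac{8}{g} + 2 \left(- \frac{1}{2}\right) = - \frac{8}{g} - 1 = -1 - \frac{8}{g}$)
$p{\left(E \right)} = \sqrt{E + \frac{-8 - E}{E}}$
$p{\left(-60 \right)} - \sqrt{131369 + 169393} = \sqrt{-1 - 60 - \frac{8}{-60}} - \sqrt{131369 + 169393} = \sqrt{-1 - 60 - - \frac{2}{15}} - \sqrt{300762} = \sqrt{-1 - 60 + \frac{2}{15}} - 21 \sqrt{682} = \sqrt{- \frac{913}{15}} - 21 \sqrt{682} = \frac{i \sqrt{13695}}{15} - 21 \sqrt{682} = - 21 \sqrt{682} + \frac{i \sqrt{13695}}{15}$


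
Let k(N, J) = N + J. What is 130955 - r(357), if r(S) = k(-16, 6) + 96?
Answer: 130869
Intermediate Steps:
k(N, J) = J + N
r(S) = 86 (r(S) = (6 - 16) + 96 = -10 + 96 = 86)
130955 - r(357) = 130955 - 1*86 = 130955 - 86 = 130869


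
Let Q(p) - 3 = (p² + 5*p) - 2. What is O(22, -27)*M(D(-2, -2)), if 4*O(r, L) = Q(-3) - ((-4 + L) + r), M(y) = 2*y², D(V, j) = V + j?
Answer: 32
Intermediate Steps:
Q(p) = 1 + p² + 5*p (Q(p) = 3 + ((p² + 5*p) - 2) = 3 + (-2 + p² + 5*p) = 1 + p² + 5*p)
O(r, L) = -¼ - L/4 - r/4 (O(r, L) = ((1 + (-3)² + 5*(-3)) - ((-4 + L) + r))/4 = ((1 + 9 - 15) - (-4 + L + r))/4 = (-5 + (4 - L - r))/4 = (-1 - L - r)/4 = -¼ - L/4 - r/4)
O(22, -27)*M(D(-2, -2)) = (-¼ - ¼*(-27) - ¼*22)*(2*(-2 - 2)²) = (-¼ + 27/4 - 11/2)*(2*(-4)²) = 1*(2*16) = 1*32 = 32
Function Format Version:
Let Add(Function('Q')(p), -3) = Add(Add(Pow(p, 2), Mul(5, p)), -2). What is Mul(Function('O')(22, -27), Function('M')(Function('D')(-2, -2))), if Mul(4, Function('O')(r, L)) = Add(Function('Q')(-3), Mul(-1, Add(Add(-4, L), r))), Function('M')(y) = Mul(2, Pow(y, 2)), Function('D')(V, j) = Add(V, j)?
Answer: 32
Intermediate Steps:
Function('Q')(p) = Add(1, Pow(p, 2), Mul(5, p)) (Function('Q')(p) = Add(3, Add(Add(Pow(p, 2), Mul(5, p)), -2)) = Add(3, Add(-2, Pow(p, 2), Mul(5, p))) = Add(1, Pow(p, 2), Mul(5, p)))
Function('O')(r, L) = Add(Rational(-1, 4), Mul(Rational(-1, 4), L), Mul(Rational(-1, 4), r)) (Function('O')(r, L) = Mul(Rational(1, 4), Add(Add(1, Pow(-3, 2), Mul(5, -3)), Mul(-1, Add(Add(-4, L), r)))) = Mul(Rational(1, 4), Add(Add(1, 9, -15), Mul(-1, Add(-4, L, r)))) = Mul(Rational(1, 4), Add(-5, Add(4, Mul(-1, L), Mul(-1, r)))) = Mul(Rational(1, 4), Add(-1, Mul(-1, L), Mul(-1, r))) = Add(Rational(-1, 4), Mul(Rational(-1, 4), L), Mul(Rational(-1, 4), r)))
Mul(Function('O')(22, -27), Function('M')(Function('D')(-2, -2))) = Mul(Add(Rational(-1, 4), Mul(Rational(-1, 4), -27), Mul(Rational(-1, 4), 22)), Mul(2, Pow(Add(-2, -2), 2))) = Mul(Add(Rational(-1, 4), Rational(27, 4), Rational(-11, 2)), Mul(2, Pow(-4, 2))) = Mul(1, Mul(2, 16)) = Mul(1, 32) = 32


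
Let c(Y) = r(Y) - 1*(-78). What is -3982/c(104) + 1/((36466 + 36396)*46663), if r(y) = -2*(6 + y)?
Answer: 6769319376517/241397124926 ≈ 28.042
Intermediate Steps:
r(y) = -12 - 2*y
c(Y) = 66 - 2*Y (c(Y) = (-12 - 2*Y) - 1*(-78) = (-12 - 2*Y) + 78 = 66 - 2*Y)
-3982/c(104) + 1/((36466 + 36396)*46663) = -3982/(66 - 2*104) + 1/((36466 + 36396)*46663) = -3982/(66 - 208) + (1/46663)/72862 = -3982/(-142) + (1/72862)*(1/46663) = -3982*(-1/142) + 1/3399959506 = 1991/71 + 1/3399959506 = 6769319376517/241397124926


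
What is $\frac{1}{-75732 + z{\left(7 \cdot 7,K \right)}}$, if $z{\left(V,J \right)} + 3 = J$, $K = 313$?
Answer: $- \frac{1}{75422} \approx -1.3259 \cdot 10^{-5}$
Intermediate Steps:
$z{\left(V,J \right)} = -3 + J$
$\frac{1}{-75732 + z{\left(7 \cdot 7,K \right)}} = \frac{1}{-75732 + \left(-3 + 313\right)} = \frac{1}{-75732 + 310} = \frac{1}{-75422} = - \frac{1}{75422}$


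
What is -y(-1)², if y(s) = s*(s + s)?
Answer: -4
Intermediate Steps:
y(s) = 2*s² (y(s) = s*(2*s) = 2*s²)
-y(-1)² = -(2*(-1)²)² = -(2*1)² = -1*2² = -1*4 = -4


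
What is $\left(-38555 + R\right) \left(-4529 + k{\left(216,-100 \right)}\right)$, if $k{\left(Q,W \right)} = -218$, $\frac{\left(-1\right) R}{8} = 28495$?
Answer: $1265146705$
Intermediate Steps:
$R = -227960$ ($R = \left(-8\right) 28495 = -227960$)
$\left(-38555 + R\right) \left(-4529 + k{\left(216,-100 \right)}\right) = \left(-38555 - 227960\right) \left(-4529 - 218\right) = \left(-266515\right) \left(-4747\right) = 1265146705$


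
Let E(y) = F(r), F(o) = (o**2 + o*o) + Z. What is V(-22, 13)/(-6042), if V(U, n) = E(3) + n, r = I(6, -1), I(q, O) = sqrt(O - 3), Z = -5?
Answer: 0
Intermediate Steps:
I(q, O) = sqrt(-3 + O)
r = 2*I (r = sqrt(-3 - 1) = sqrt(-4) = 2*I ≈ 2.0*I)
F(o) = -5 + 2*o**2 (F(o) = (o**2 + o*o) - 5 = (o**2 + o**2) - 5 = 2*o**2 - 5 = -5 + 2*o**2)
E(y) = -13 (E(y) = -5 + 2*(2*I)**2 = -5 + 2*(-4) = -5 - 8 = -13)
V(U, n) = -13 + n
V(-22, 13)/(-6042) = (-13 + 13)/(-6042) = 0*(-1/6042) = 0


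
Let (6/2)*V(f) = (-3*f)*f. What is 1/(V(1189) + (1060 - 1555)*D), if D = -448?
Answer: -1/1191961 ≈ -8.3895e-7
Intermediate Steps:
V(f) = -f² (V(f) = ((-3*f)*f)/3 = (-3*f²)/3 = -f²)
1/(V(1189) + (1060 - 1555)*D) = 1/(-1*1189² + (1060 - 1555)*(-448)) = 1/(-1*1413721 - 495*(-448)) = 1/(-1413721 + 221760) = 1/(-1191961) = -1/1191961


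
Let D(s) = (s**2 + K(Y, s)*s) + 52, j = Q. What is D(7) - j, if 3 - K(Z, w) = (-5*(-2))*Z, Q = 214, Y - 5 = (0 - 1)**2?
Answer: -512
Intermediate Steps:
Y = 6 (Y = 5 + (0 - 1)**2 = 5 + (-1)**2 = 5 + 1 = 6)
j = 214
K(Z, w) = 3 - 10*Z (K(Z, w) = 3 - (-5*(-2))*Z = 3 - 10*Z)
D(s) = 52 + s**2 - 57*s (D(s) = (s**2 + (3 - 10*6)*s) + 52 = (s**2 + (3 - 60)*s) + 52 = (s**2 - 57*s) + 52 = 52 + s**2 - 57*s)
D(7) - j = (52 + 7**2 - 57*7) - 1*214 = (52 + 49 - 399) - 214 = -298 - 214 = -512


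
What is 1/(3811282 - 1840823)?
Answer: 1/1970459 ≈ 5.0750e-7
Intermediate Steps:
1/(3811282 - 1840823) = 1/1970459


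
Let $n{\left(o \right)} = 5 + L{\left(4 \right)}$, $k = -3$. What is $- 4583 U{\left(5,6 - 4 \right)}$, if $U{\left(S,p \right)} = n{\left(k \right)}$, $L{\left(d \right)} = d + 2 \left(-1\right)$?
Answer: $-32081$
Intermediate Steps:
$L{\left(d \right)} = -2 + d$ ($L{\left(d \right)} = d - 2 = -2 + d$)
$n{\left(o \right)} = 7$ ($n{\left(o \right)} = 5 + \left(-2 + 4\right) = 5 + 2 = 7$)
$U{\left(S,p \right)} = 7$
$- 4583 U{\left(5,6 - 4 \right)} = \left(-4583\right) 7 = -32081$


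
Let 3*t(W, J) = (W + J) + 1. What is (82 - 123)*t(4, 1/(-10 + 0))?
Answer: -2009/30 ≈ -66.967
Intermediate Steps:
t(W, J) = 1/3 + J/3 + W/3 (t(W, J) = ((W + J) + 1)/3 = ((J + W) + 1)/3 = (1 + J + W)/3 = 1/3 + J/3 + W/3)
(82 - 123)*t(4, 1/(-10 + 0)) = (82 - 123)*(1/3 + 1/(3*(-10 + 0)) + (1/3)*4) = -41*(1/3 + (1/3)/(-10) + 4/3) = -41*(1/3 + (1/3)*(-1/10) + 4/3) = -41*(1/3 - 1/30 + 4/3) = -41*49/30 = -2009/30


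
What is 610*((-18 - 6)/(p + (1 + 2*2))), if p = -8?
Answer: 4880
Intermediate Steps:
610*((-18 - 6)/(p + (1 + 2*2))) = 610*((-18 - 6)/(-8 + (1 + 2*2))) = 610*(-24/(-8 + (1 + 4))) = 610*(-24/(-8 + 5)) = 610*(-24/(-3)) = 610*(-24*(-⅓)) = 610*8 = 4880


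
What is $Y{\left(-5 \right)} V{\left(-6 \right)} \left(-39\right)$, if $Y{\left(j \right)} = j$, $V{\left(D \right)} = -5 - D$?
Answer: $195$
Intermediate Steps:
$Y{\left(-5 \right)} V{\left(-6 \right)} \left(-39\right) = - 5 \left(-5 - -6\right) \left(-39\right) = - 5 \left(-5 + 6\right) \left(-39\right) = \left(-5\right) 1 \left(-39\right) = \left(-5\right) \left(-39\right) = 195$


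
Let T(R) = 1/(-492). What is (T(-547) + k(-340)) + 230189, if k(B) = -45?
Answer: 113230847/492 ≈ 2.3014e+5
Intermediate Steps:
T(R) = -1/492
(T(-547) + k(-340)) + 230189 = (-1/492 - 45) + 230189 = -22141/492 + 230189 = 113230847/492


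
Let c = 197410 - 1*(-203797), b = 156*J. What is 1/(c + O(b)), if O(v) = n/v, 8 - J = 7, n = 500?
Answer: 39/15647198 ≈ 2.4925e-6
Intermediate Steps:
J = 1 (J = 8 - 1*7 = 8 - 7 = 1)
b = 156 (b = 156*1 = 156)
O(v) = 500/v
c = 401207 (c = 197410 + 203797 = 401207)
1/(c + O(b)) = 1/(401207 + 500/156) = 1/(401207 + 500*(1/156)) = 1/(401207 + 125/39) = 1/(15647198/39) = 39/15647198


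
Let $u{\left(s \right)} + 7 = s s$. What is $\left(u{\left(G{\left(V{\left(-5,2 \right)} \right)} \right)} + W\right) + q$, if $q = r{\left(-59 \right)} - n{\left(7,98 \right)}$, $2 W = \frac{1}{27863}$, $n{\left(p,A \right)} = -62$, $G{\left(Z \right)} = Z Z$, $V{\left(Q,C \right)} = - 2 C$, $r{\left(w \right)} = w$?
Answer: $\frac{14042953}{55726} \approx 252.0$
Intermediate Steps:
$G{\left(Z \right)} = Z^{2}$
$u{\left(s \right)} = -7 + s^{2}$ ($u{\left(s \right)} = -7 + s s = -7 + s^{2}$)
$W = \frac{1}{55726}$ ($W = \frac{1}{2 \cdot 27863} = \frac{1}{2} \cdot \frac{1}{27863} = \frac{1}{55726} \approx 1.7945 \cdot 10^{-5}$)
$q = 3$ ($q = -59 - -62 = -59 + 62 = 3$)
$\left(u{\left(G{\left(V{\left(-5,2 \right)} \right)} \right)} + W\right) + q = \left(\left(-7 + \left(\left(\left(-2\right) 2\right)^{2}\right)^{2}\right) + \frac{1}{55726}\right) + 3 = \left(\left(-7 + \left(\left(-4\right)^{2}\right)^{2}\right) + \frac{1}{55726}\right) + 3 = \left(\left(-7 + 16^{2}\right) + \frac{1}{55726}\right) + 3 = \left(\left(-7 + 256\right) + \frac{1}{55726}\right) + 3 = \left(249 + \frac{1}{55726}\right) + 3 = \frac{13875775}{55726} + 3 = \frac{14042953}{55726}$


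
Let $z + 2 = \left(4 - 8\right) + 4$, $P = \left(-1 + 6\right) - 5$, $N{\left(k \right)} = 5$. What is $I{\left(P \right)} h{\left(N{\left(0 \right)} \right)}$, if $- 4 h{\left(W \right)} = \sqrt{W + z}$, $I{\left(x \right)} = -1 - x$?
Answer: $\frac{\sqrt{3}}{4} \approx 0.43301$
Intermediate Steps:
$P = 0$ ($P = 5 - 5 = 0$)
$z = -2$ ($z = -2 + \left(\left(4 - 8\right) + 4\right) = -2 + \left(-4 + 4\right) = -2 + 0 = -2$)
$h{\left(W \right)} = - \frac{\sqrt{-2 + W}}{4}$ ($h{\left(W \right)} = - \frac{\sqrt{W - 2}}{4} = - \frac{\sqrt{-2 + W}}{4}$)
$I{\left(P \right)} h{\left(N{\left(0 \right)} \right)} = \left(-1 - 0\right) \left(- \frac{\sqrt{-2 + 5}}{4}\right) = \left(-1 + 0\right) \left(- \frac{\sqrt{3}}{4}\right) = - \frac{\left(-1\right) \sqrt{3}}{4} = \frac{\sqrt{3}}{4}$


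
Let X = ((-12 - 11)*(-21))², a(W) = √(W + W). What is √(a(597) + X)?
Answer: √(233289 + √1194) ≈ 483.04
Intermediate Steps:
a(W) = √2*√W (a(W) = √(2*W) = √2*√W)
X = 233289 (X = (-23*(-21))² = 483² = 233289)
√(a(597) + X) = √(√2*√597 + 233289) = √(√1194 + 233289) = √(233289 + √1194)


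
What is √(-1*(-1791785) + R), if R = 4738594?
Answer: √6530379 ≈ 2555.5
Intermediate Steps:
√(-1*(-1791785) + R) = √(-1*(-1791785) + 4738594) = √(1791785 + 4738594) = √6530379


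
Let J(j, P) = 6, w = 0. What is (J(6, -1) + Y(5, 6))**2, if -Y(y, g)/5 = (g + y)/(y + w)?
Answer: 25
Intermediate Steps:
Y(y, g) = -5*(g + y)/y (Y(y, g) = -5*(g + y)/(y + 0) = -5*(g + y)/y)
(J(6, -1) + Y(5, 6))**2 = (6 + (-5 - 5*6/5))**2 = (6 + (-5 - 5*6*1/5))**2 = (6 + (-5 - 6))**2 = (6 - 11)**2 = (-5)**2 = 25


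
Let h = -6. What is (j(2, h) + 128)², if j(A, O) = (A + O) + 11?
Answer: 18225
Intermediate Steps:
j(A, O) = 11 + A + O
(j(2, h) + 128)² = ((11 + 2 - 6) + 128)² = (7 + 128)² = 135² = 18225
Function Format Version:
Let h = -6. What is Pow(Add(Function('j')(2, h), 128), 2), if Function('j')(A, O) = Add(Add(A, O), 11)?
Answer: 18225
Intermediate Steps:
Function('j')(A, O) = Add(11, A, O)
Pow(Add(Function('j')(2, h), 128), 2) = Pow(Add(Add(11, 2, -6), 128), 2) = Pow(Add(7, 128), 2) = Pow(135, 2) = 18225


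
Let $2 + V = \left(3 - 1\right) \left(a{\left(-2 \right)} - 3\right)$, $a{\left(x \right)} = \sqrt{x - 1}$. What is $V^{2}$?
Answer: $52 - 32 i \sqrt{3} \approx 52.0 - 55.426 i$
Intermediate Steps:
$a{\left(x \right)} = \sqrt{-1 + x}$
$V = -8 + 2 i \sqrt{3}$ ($V = -2 + \left(3 - 1\right) \left(\sqrt{-1 - 2} - 3\right) = -2 + \left(3 - 1\right) \left(\sqrt{-3} - 3\right) = -2 + 2 \left(i \sqrt{3} - 3\right) = -2 + 2 \left(-3 + i \sqrt{3}\right) = -2 - \left(6 - 2 i \sqrt{3}\right) = -8 + 2 i \sqrt{3} \approx -8.0 + 3.4641 i$)
$V^{2} = \left(-8 + 2 i \sqrt{3}\right)^{2}$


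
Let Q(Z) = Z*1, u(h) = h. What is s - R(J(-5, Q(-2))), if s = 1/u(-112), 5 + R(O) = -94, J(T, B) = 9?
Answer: 11087/112 ≈ 98.991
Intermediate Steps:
Q(Z) = Z
R(O) = -99 (R(O) = -5 - 94 = -99)
s = -1/112 (s = 1/(-112) = -1/112 ≈ -0.0089286)
s - R(J(-5, Q(-2))) = -1/112 - 1*(-99) = -1/112 + 99 = 11087/112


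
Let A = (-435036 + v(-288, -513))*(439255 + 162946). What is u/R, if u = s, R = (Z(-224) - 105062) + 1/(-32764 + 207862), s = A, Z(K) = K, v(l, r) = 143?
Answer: 45856940425225314/18435368027 ≈ 2.4874e+6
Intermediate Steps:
A = -261892999493 (A = (-435036 + 143)*(439255 + 162946) = -434893*602201 = -261892999493)
s = -261892999493
R = -18435368027/175098 (R = (-224 - 105062) + 1/(-32764 + 207862) = -105286 + 1/175098 = -18435368027/175098 ≈ -1.0529e+5)
u = -261892999493
u/R = -261892999493/(-18435368027/175098) = -261892999493*(-175098/18435368027) = 45856940425225314/18435368027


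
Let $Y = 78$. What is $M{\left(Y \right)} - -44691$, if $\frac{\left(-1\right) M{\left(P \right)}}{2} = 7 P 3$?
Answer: $41415$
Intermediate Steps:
$M{\left(P \right)} = - 42 P$ ($M{\left(P \right)} = - 2 \cdot 7 P 3 = - 2 \cdot 21 P = - 42 P$)
$M{\left(Y \right)} - -44691 = \left(-42\right) 78 - -44691 = -3276 + 44691 = 41415$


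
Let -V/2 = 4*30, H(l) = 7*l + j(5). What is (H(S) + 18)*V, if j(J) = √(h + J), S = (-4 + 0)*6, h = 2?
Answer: 36000 - 240*√7 ≈ 35365.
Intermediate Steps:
S = -24 (S = -4*6 = -24)
j(J) = √(2 + J)
H(l) = √7 + 7*l (H(l) = 7*l + √(2 + 5) = 7*l + √7 = √7 + 7*l)
V = -240 (V = -8*30 = -2*120 = -240)
(H(S) + 18)*V = ((√7 + 7*(-24)) + 18)*(-240) = ((√7 - 168) + 18)*(-240) = ((-168 + √7) + 18)*(-240) = (-150 + √7)*(-240) = 36000 - 240*√7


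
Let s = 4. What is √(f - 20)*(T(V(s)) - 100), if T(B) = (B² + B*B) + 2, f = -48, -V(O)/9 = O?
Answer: 4988*I*√17 ≈ 20566.0*I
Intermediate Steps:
V(O) = -9*O
T(B) = 2 + 2*B² (T(B) = (B² + B²) + 2 = 2*B² + 2 = 2 + 2*B²)
√(f - 20)*(T(V(s)) - 100) = √(-48 - 20)*((2 + 2*(-9*4)²) - 100) = √(-68)*((2 + 2*(-36)²) - 100) = (2*I*√17)*((2 + 2*1296) - 100) = (2*I*√17)*((2 + 2592) - 100) = (2*I*√17)*(2594 - 100) = (2*I*√17)*2494 = 4988*I*√17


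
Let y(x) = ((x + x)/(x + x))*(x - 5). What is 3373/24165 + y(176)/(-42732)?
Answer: 15555869/114735420 ≈ 0.13558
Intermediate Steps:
y(x) = -5 + x (y(x) = ((2*x)/((2*x)))*(-5 + x) = ((2*x)*(1/(2*x)))*(-5 + x) = 1*(-5 + x) = -5 + x)
3373/24165 + y(176)/(-42732) = 3373/24165 + (-5 + 176)/(-42732) = 3373*(1/24165) + 171*(-1/42732) = 3373/24165 - 19/4748 = 15555869/114735420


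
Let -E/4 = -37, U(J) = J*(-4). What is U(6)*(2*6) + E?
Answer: -140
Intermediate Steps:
U(J) = -4*J
E = 148 (E = -4*(-37) = 148)
U(6)*(2*6) + E = (-4*6)*(2*6) + 148 = -24*12 + 148 = -288 + 148 = -140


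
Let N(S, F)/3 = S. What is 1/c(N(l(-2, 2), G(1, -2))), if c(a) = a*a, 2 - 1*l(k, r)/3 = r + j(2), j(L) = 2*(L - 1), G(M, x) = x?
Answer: 1/324 ≈ 0.0030864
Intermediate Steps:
j(L) = -2 + 2*L (j(L) = 2*(-1 + L) = -2 + 2*L)
l(k, r) = -3*r (l(k, r) = 6 - 3*(r + (-2 + 2*2)) = 6 - 3*(r + (-2 + 4)) = 6 - 3*(r + 2) = 6 - 3*(2 + r) = 6 + (-6 - 3*r) = -3*r)
N(S, F) = 3*S
c(a) = a**2
1/c(N(l(-2, 2), G(1, -2))) = 1/((3*(-3*2))**2) = 1/((3*(-6))**2) = 1/((-18)**2) = 1/324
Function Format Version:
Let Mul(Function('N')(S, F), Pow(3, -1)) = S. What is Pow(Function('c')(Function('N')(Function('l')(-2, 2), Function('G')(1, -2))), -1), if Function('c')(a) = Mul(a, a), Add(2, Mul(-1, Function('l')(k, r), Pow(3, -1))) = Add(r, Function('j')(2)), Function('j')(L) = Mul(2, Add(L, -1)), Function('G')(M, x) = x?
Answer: Rational(1, 324) ≈ 0.0030864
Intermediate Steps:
Function('j')(L) = Add(-2, Mul(2, L)) (Function('j')(L) = Mul(2, Add(-1, L)) = Add(-2, Mul(2, L)))
Function('l')(k, r) = Mul(-3, r) (Function('l')(k, r) = Add(6, Mul(-3, Add(r, Add(-2, Mul(2, 2))))) = Add(6, Mul(-3, Add(r, Add(-2, 4)))) = Add(6, Mul(-3, Add(r, 2))) = Add(6, Mul(-3, Add(2, r))) = Add(6, Add(-6, Mul(-3, r))) = Mul(-3, r))
Function('N')(S, F) = Mul(3, S)
Function('c')(a) = Pow(a, 2)
Pow(Function('c')(Function('N')(Function('l')(-2, 2), Function('G')(1, -2))), -1) = Pow(Pow(Mul(3, Mul(-3, 2)), 2), -1) = Pow(Pow(Mul(3, -6), 2), -1) = Pow(Pow(-18, 2), -1) = Pow(324, -1) = Rational(1, 324)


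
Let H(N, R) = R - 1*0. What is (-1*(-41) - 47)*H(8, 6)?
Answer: -36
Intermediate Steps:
H(N, R) = R (H(N, R) = R + 0 = R)
(-1*(-41) - 47)*H(8, 6) = (-1*(-41) - 47)*6 = (41 - 47)*6 = -6*6 = -36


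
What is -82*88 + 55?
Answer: -7161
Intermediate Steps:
-82*88 + 55 = -7216 + 55 = -7161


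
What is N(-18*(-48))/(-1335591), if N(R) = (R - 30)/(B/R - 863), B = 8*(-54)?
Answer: 556/768855219 ≈ 7.2315e-7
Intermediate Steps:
B = -432
N(R) = (-30 + R)/(-863 - 432/R) (N(R) = (R - 30)/(-432/R - 863) = (-30 + R)/(-863 - 432/R))
N(-18*(-48))/(-1335591) = ((-18*(-48))*(30 - (-18)*(-48))/(432 + 863*(-18*(-48))))/(-1335591) = (864*(30 - 1*864)/(432 + 863*864))*(-1/1335591) = (864*(30 - 864)/(432 + 745632))*(-1/1335591) = (864*(-834)/746064)*(-1/1335591) = (864*(1/746064)*(-834))*(-1/1335591) = -1668/1727*(-1/1335591) = 556/768855219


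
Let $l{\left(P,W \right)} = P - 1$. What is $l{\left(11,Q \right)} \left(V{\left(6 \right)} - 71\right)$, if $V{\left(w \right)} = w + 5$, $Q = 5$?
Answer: $-600$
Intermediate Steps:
$V{\left(w \right)} = 5 + w$
$l{\left(P,W \right)} = -1 + P$
$l{\left(11,Q \right)} \left(V{\left(6 \right)} - 71\right) = \left(-1 + 11\right) \left(\left(5 + 6\right) - 71\right) = 10 \left(11 - 71\right) = 10 \left(-60\right) = -600$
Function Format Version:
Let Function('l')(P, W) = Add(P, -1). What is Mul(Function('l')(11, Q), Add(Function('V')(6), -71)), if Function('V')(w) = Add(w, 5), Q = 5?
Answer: -600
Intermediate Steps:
Function('V')(w) = Add(5, w)
Function('l')(P, W) = Add(-1, P)
Mul(Function('l')(11, Q), Add(Function('V')(6), -71)) = Mul(Add(-1, 11), Add(Add(5, 6), -71)) = Mul(10, Add(11, -71)) = Mul(10, -60) = -600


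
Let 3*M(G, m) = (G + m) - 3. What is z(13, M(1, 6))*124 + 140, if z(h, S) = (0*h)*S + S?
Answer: 916/3 ≈ 305.33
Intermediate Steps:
M(G, m) = -1 + G/3 + m/3 (M(G, m) = ((G + m) - 3)/3 = (-3 + G + m)/3 = -1 + G/3 + m/3)
z(h, S) = S (z(h, S) = 0*S + S = 0 + S = S)
z(13, M(1, 6))*124 + 140 = (-1 + (⅓)*1 + (⅓)*6)*124 + 140 = (-1 + ⅓ + 2)*124 + 140 = (4/3)*124 + 140 = 496/3 + 140 = 916/3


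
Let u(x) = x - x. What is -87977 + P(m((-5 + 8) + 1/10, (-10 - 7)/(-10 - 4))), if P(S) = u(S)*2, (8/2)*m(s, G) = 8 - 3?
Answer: -87977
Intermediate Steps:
u(x) = 0
m(s, G) = 5/4 (m(s, G) = (8 - 3)/4 = (1/4)*5 = 5/4)
P(S) = 0 (P(S) = 0*2 = 0)
-87977 + P(m((-5 + 8) + 1/10, (-10 - 7)/(-10 - 4))) = -87977 + 0 = -87977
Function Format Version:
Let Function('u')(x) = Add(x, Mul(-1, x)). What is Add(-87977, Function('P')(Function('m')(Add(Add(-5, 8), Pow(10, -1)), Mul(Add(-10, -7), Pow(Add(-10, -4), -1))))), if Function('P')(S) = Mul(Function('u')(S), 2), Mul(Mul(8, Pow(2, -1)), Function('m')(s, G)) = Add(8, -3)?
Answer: -87977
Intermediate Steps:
Function('u')(x) = 0
Function('m')(s, G) = Rational(5, 4) (Function('m')(s, G) = Mul(Rational(1, 4), Add(8, -3)) = Mul(Rational(1, 4), 5) = Rational(5, 4))
Function('P')(S) = 0 (Function('P')(S) = Mul(0, 2) = 0)
Add(-87977, Function('P')(Function('m')(Add(Add(-5, 8), Pow(10, -1)), Mul(Add(-10, -7), Pow(Add(-10, -4), -1))))) = Add(-87977, 0) = -87977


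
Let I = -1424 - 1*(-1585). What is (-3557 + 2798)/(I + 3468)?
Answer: -759/3629 ≈ -0.20915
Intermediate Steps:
I = 161 (I = -1424 + 1585 = 161)
(-3557 + 2798)/(I + 3468) = (-3557 + 2798)/(161 + 3468) = -759/3629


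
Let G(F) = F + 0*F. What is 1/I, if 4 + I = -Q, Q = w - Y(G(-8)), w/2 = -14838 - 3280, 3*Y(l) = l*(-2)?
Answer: 3/108712 ≈ 2.7596e-5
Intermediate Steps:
G(F) = F (G(F) = F + 0 = F)
Y(l) = -2*l/3 (Y(l) = (l*(-2))/3 = (-2*l)/3 = -2*l/3)
w = -36236 (w = 2*(-14838 - 3280) = 2*(-18118) = -36236)
Q = -108724/3 (Q = -36236 - (-2)*(-8)/3 = -36236 - 1*16/3 = -36236 - 16/3 = -108724/3 ≈ -36241.)
I = 108712/3 (I = -4 - 1*(-108724/3) = -4 + 108724/3 = 108712/3 ≈ 36237.)
1/I = 1/(108712/3) = 3/108712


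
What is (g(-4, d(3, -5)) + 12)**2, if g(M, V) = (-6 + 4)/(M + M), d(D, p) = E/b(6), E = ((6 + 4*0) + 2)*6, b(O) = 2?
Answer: 2401/16 ≈ 150.06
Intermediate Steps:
E = 48 (E = ((6 + 0) + 2)*6 = (6 + 2)*6 = 8*6 = 48)
d(D, p) = 24 (d(D, p) = 48/2 = 48*(1/2) = 24)
g(M, V) = -1/M (g(M, V) = -2*1/(2*M) = -1/M)
(g(-4, d(3, -5)) + 12)**2 = (-1/(-4) + 12)**2 = (-1*(-1/4) + 12)**2 = (1/4 + 12)**2 = (49/4)**2 = 2401/16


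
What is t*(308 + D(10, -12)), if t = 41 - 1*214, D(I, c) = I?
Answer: -55014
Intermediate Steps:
t = -173 (t = 41 - 214 = -173)
t*(308 + D(10, -12)) = -173*(308 + 10) = -173*318 = -55014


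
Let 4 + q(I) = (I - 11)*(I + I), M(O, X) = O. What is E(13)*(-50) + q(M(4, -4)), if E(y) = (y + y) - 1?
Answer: -1310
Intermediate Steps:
q(I) = -4 + 2*I*(-11 + I) (q(I) = -4 + (I - 11)*(I + I) = -4 + (-11 + I)*(2*I) = -4 + 2*I*(-11 + I))
E(y) = -1 + 2*y (E(y) = 2*y - 1 = -1 + 2*y)
E(13)*(-50) + q(M(4, -4)) = (-1 + 2*13)*(-50) + (-4 - 22*4 + 2*4²) = (-1 + 26)*(-50) + (-4 - 88 + 2*16) = 25*(-50) + (-4 - 88 + 32) = -1250 - 60 = -1310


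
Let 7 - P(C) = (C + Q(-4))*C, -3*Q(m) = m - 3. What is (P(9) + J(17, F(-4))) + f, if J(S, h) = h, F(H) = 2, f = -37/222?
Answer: -559/6 ≈ -93.167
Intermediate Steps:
f = -1/6 (f = -37*1/222 = -1/6 ≈ -0.16667)
Q(m) = 1 - m/3 (Q(m) = -(m - 3)/3 = -(-3 + m)/3 = 1 - m/3)
P(C) = 7 - C*(7/3 + C) (P(C) = 7 - (C + (1 - 1/3*(-4)))*C = 7 - (C + (1 + 4/3))*C = 7 - (C + 7/3)*C = 7 - (7/3 + C)*C = 7 - C*(7/3 + C))
(P(9) + J(17, F(-4))) + f = ((7 - 1*9**2 - 7/3*9) + 2) - 1/6 = ((7 - 1*81 - 21) + 2) - 1/6 = ((7 - 81 - 21) + 2) - 1/6 = (-95 + 2) - 1/6 = -93 - 1/6 = -559/6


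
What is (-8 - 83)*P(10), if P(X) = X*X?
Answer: -9100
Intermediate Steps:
P(X) = X²
(-8 - 83)*P(10) = (-8 - 83)*10² = -91*100 = -9100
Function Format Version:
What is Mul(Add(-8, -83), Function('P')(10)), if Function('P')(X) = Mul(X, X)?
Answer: -9100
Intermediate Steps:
Function('P')(X) = Pow(X, 2)
Mul(Add(-8, -83), Function('P')(10)) = Mul(Add(-8, -83), Pow(10, 2)) = Mul(-91, 100) = -9100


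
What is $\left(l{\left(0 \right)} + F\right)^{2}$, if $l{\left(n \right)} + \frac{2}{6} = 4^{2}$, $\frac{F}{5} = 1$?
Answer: $\frac{3844}{9} \approx 427.11$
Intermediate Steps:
$F = 5$ ($F = 5 \cdot 1 = 5$)
$l{\left(n \right)} = \frac{47}{3}$ ($l{\left(n \right)} = - \frac{1}{3} + 4^{2} = - \frac{1}{3} + 16 = \frac{47}{3}$)
$\left(l{\left(0 \right)} + F\right)^{2} = \left(\frac{47}{3} + 5\right)^{2} = \left(\frac{62}{3}\right)^{2} = \frac{3844}{9}$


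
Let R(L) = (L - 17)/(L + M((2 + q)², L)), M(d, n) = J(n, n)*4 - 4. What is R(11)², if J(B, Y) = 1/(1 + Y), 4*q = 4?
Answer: 81/121 ≈ 0.66942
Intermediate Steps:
q = 1 (q = (¼)*4 = 1)
M(d, n) = -4 + 4/(1 + n) (M(d, n) = 4/(1 + n) - 4 = -4 + 4/(1 + n))
R(L) = (-17 + L)/(L - 4*L/(1 + L)) (R(L) = (L - 17)/(L - 4*L/(1 + L)) = (-17 + L)/(L - 4*L/(1 + L)))
R(11)² = ((-17 + 11² - 16*11)/(11*(-3 + 11)))² = ((1/11)*(-17 + 121 - 176)/8)² = ((1/11)*(⅛)*(-72))² = (-9/11)² = 81/121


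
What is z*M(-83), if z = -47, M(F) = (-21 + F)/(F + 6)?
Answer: -4888/77 ≈ -63.481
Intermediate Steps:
M(F) = (-21 + F)/(6 + F)
z*M(-83) = -47*(-21 - 83)/(6 - 83) = -47*(-104)/(-77) = -(-47)*(-104)/77 = -47*104/77 = -4888/77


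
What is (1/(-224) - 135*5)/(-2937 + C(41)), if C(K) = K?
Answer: 151201/648704 ≈ 0.23308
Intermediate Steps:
(1/(-224) - 135*5)/(-2937 + C(41)) = (1/(-224) - 135*5)/(-2937 + 41) = (-1/224 - 675)/(-2896) = -151201/224*(-1/2896) = 151201/648704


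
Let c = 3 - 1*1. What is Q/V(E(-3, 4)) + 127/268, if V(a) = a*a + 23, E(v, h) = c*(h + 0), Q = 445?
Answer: 130309/23316 ≈ 5.5888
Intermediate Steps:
c = 2 (c = 3 - 1 = 2)
E(v, h) = 2*h (E(v, h) = 2*(h + 0) = 2*h)
V(a) = 23 + a² (V(a) = a² + 23 = 23 + a²)
Q/V(E(-3, 4)) + 127/268 = 445/(23 + (2*4)²) + 127/268 = 445/(23 + 8²) + 127*(1/268) = 445/(23 + 64) + 127/268 = 445/87 + 127/268 = 130309/23316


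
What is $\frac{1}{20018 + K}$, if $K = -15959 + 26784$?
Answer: $\frac{1}{30843} \approx 3.2422 \cdot 10^{-5}$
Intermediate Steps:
$K = 10825$
$\frac{1}{20018 + K} = \frac{1}{20018 + 10825} = \frac{1}{30843}$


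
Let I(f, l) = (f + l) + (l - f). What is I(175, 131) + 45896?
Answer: 46158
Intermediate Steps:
I(f, l) = 2*l
I(175, 131) + 45896 = 2*131 + 45896 = 262 + 45896 = 46158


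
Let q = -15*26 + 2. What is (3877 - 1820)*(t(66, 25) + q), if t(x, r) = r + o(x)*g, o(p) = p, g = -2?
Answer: -1018215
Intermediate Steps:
t(x, r) = r - 2*x (t(x, r) = r + x*(-2) = r - 2*x)
q = -388 (q = -390 + 2 = -388)
(3877 - 1820)*(t(66, 25) + q) = (3877 - 1820)*((25 - 2*66) - 388) = 2057*((25 - 132) - 388) = 2057*(-107 - 388) = 2057*(-495) = -1018215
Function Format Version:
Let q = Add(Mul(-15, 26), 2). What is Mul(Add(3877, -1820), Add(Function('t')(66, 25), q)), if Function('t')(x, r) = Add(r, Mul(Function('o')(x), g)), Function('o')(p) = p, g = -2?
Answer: -1018215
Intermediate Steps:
Function('t')(x, r) = Add(r, Mul(-2, x)) (Function('t')(x, r) = Add(r, Mul(x, -2)) = Add(r, Mul(-2, x)))
q = -388 (q = Add(-390, 2) = -388)
Mul(Add(3877, -1820), Add(Function('t')(66, 25), q)) = Mul(Add(3877, -1820), Add(Add(25, Mul(-2, 66)), -388)) = Mul(2057, Add(Add(25, -132), -388)) = Mul(2057, Add(-107, -388)) = Mul(2057, -495) = -1018215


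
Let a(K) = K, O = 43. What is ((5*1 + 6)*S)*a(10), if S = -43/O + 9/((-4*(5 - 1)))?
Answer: -1375/8 ≈ -171.88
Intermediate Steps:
S = -25/16 (S = -43/43 + 9/((-4*(5 - 1))) = -43*1/43 + 9/((-4*4)) = -1 + 9/(-16) = -1 + 9*(-1/16) = -1 - 9/16 = -25/16 ≈ -1.5625)
((5*1 + 6)*S)*a(10) = ((5*1 + 6)*(-25/16))*10 = ((5 + 6)*(-25/16))*10 = (11*(-25/16))*10 = -275/16*10 = -1375/8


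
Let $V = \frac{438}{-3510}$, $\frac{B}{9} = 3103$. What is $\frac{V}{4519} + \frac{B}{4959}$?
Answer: $\frac{282865418}{50228685} \approx 5.6316$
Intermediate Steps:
$B = 27927$ ($B = 9 \cdot 3103 = 27927$)
$V = - \frac{73}{585}$ ($V = 438 \left(- \frac{1}{3510}\right) = - \frac{73}{585} \approx -0.12479$)
$\frac{V}{4519} + \frac{B}{4959} = - \frac{73}{585 \cdot 4519} + \frac{27927}{4959} = \left(- \frac{73}{585}\right) \frac{1}{4519} + 27927 \cdot \frac{1}{4959} = - \frac{73}{2643615} + \frac{107}{19} = \frac{282865418}{50228685}$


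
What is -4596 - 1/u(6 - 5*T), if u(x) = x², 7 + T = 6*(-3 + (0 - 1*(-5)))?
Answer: -1659157/361 ≈ -4596.0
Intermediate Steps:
T = 5 (T = -7 + 6*(-3 + (0 - 1*(-5))) = -7 + 6*(-3 + (0 + 5)) = -7 + 6*(-3 + 5) = -7 + 6*2 = -7 + 12 = 5)
-4596 - 1/u(6 - 5*T) = -4596 - 1/((6 - 5*5)²) = -4596 - 1/((6 - 25)²) = -4596 - 1/((-19)²) = -4596 - 1/361 = -1659157/361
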